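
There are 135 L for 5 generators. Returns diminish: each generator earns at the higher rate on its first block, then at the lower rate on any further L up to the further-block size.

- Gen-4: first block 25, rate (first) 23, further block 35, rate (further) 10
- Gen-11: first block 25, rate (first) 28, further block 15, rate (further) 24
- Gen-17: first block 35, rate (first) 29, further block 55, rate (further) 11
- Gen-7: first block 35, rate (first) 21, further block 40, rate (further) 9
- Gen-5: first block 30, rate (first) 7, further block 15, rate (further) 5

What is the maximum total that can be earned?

Treat each block as its own option and order by rate: Gen-17/tier1 29 > Gen-11/tier1 28 > Gen-11/tier2 24 > Gen-4/tier1 23 > Gen-7/tier1 21 > Gen-17/tier2 11 > Gen-4/tier2 10 > Gen-7/tier2 9 > Gen-5/tier1 7 > Gen-5/tier2 5.
Fill Gen-17 tier1 block (35 at 29) — 100 left.
Fill Gen-11 tier1 block (25 at 28) — 75 left.
Gen-11/tier2 (24): +15 — 60 left.
Gen-4 tier1 at 23: fill all 25 — 35 left.
Gen-7 tier1 at 21: fill all 35 — 0 left.
Total = 29×35 + 28×25 + 24×15 + 23×25 + 21×35 = 3385.

3385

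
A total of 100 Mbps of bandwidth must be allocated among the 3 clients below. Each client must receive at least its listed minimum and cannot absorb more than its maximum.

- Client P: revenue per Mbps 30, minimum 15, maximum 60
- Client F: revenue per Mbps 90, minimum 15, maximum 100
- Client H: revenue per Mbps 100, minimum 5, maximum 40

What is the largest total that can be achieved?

8500

Meeting every minimum uses 15+15+5 = 35 Mbps, leaving 65.
Rank by revenue per Mbps: Client H 100 > Client F 90 > Client P 30.
Client H takes 35 more to reach its cap of 40 ; 30 left.
Client F: +30 (room for 85) → 45. Pool exhausted.
Total = 30×15 + 90×45 + 100×40 = 8500.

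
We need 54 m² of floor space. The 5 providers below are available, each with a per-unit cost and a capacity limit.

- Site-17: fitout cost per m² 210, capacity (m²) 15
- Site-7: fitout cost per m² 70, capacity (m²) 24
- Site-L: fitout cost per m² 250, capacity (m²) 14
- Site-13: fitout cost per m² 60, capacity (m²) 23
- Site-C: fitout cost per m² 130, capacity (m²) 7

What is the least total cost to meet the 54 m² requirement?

Cheapest first:
Site-13 at 60: take all 23 m² ; 31 still needed.
Site-7 (70): use full 24 ; 7 m² to go.
Site-C at 130: take all 7 m² ; 0 still needed.
Site-17, Site-L: unused.
Cost = 23×60 + 24×70 + 7×130 = 3970.

3970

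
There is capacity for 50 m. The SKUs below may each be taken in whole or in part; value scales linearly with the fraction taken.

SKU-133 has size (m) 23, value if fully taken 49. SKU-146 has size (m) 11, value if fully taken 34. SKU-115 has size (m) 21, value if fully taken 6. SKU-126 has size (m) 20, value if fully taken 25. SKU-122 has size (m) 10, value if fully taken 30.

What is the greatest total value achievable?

120.5

Sort by value density: SKU-146 34/11≈3.09, SKU-122 30/10≈3, SKU-133 49/23≈2.13, SKU-126 25/20≈1.25, SKU-115 6/21≈0.286.
Take all of SKU-146 (11 m, value 34) ; 39 m left.
Take all of SKU-122 (10 m, value 30) ; 29 m left.
SKU-133: take in full, 23 m for value 49 ; 6 left.
Only 6 m remain; take 6/20 of SKU-126 for value 25×6/20 = 7.5.
Total value = 120.5.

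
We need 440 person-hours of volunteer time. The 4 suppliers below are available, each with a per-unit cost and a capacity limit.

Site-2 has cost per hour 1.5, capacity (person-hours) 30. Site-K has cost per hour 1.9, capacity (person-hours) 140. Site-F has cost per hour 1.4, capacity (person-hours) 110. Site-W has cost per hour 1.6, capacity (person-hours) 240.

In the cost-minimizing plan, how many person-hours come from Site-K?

Use suppliers in increasing cost order.
Take 110 from Site-F at 1.4 ; need 330 more.
Site-2 at 1.5: take all 30 person-hours ; 300 still needed.
Site-W (1.6): use full 240 ; 60 person-hours to go.
Take 60 from Site-K at 1.9 to finish.

60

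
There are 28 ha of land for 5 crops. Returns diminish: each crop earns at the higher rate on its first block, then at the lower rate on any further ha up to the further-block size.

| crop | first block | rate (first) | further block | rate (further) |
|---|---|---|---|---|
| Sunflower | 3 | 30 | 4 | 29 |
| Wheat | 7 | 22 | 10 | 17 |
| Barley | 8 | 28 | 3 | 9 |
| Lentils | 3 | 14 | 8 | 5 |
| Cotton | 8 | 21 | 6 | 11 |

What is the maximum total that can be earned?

710

Order all 10 blocks by rate: Sunflower/T1 30 > Sunflower/T2 29 > Barley/T1 28 > Wheat/T1 22 > Cotton/T1 21 > Wheat/T2 17 > Lentils/T1 14 > Cotton/T2 11 > Barley/T2 9 > Lentils/T2 5.
Sunflower T1 at 30: fill all 3 — 25 left.
Sunflower T2 at 29: fill all 4 — 21 left.
Barley T1 at 28: fill all 8 — 13 left.
Wheat/T1 (22): +7 — 6 left.
Cotton/T1: +6 of 8 at 21; pool empty.
Total = 30×3 + 29×4 + 28×8 + 22×7 + 21×6 = 710.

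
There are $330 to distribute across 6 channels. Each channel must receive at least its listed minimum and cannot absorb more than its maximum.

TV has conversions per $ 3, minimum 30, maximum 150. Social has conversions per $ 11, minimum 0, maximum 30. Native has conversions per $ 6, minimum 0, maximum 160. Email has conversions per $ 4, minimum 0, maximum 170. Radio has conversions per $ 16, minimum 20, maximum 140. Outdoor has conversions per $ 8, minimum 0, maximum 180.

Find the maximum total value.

3700

Meeting every minimum uses 30+0+0+0+20+0 = 50 $, leaving 280.
Rank by conversions per $: Radio 16 > Social 11 > Outdoor 8 > Native 6 > Email 4 > TV 3.
Radio takes 120 more to reach its cap of 140 → 160 left.
Give Social 30 more to hit its cap of 30 → 130 left.
Only 130 left; Outdoor takes them to reach 130.
Total = 3×30 + 11×30 + 16×140 + 8×130 = 3700.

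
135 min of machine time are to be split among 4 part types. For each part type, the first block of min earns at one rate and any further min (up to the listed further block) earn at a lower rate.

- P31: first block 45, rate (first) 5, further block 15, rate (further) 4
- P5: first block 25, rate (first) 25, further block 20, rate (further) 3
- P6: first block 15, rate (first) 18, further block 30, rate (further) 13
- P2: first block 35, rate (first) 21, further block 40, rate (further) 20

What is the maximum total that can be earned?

2690

Treat each block as its own option and order by rate: P5/T1 25 > P2/T1 21 > P2/T2 20 > P6/T1 18 > P6/T2 13 > P31/T1 5 > P31/T2 4 > P5/T2 3.
P5/T1 (25): +25 — 110 left.
P2/T1 (21): +35 — 75 left.
P2/T2 (20): +40 — 35 left.
Fill P6 T1 block (15 at 18) — 20 left.
P6 T2 at 13: only 20 left, fill 20.
Total = 25×25 + 21×35 + 20×40 + 18×15 + 13×20 = 2690.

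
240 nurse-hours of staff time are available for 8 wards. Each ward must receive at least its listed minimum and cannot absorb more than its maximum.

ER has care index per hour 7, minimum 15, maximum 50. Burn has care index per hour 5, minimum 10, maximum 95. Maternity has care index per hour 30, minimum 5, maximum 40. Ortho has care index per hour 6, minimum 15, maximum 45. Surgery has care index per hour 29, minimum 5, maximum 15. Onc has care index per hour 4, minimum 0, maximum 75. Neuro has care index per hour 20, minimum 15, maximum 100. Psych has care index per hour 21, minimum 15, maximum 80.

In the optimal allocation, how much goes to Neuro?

65

Meeting every minimum uses 15+10+5+15+5+0+15+15 = 80 nurse-hours, leaving 160.
Order the wards by care index per hour: Maternity 30 > Surgery 29 > Psych 21 > Neuro 20 > ER 7 > Ortho 6 > Burn 5 > Onc 4.
Give Maternity 35 more to hit its cap of 40 ; 125 left.
Surgery: +10 to 15 (cap) ; 115 left.
Psych takes 65 more to reach its cap of 80 ; 50 left.
Neuro has room for 85 more but only 50 remain, so it gets 65.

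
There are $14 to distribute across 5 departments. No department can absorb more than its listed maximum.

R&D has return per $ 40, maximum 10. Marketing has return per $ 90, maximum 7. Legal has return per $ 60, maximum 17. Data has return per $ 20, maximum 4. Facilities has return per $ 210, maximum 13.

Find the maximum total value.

Rank by return per $: Facilities 210 > Marketing 90 > Legal 60 > R&D 40 > Data 20.
Give Facilities 13 to hit its cap of 13 ; 1 left.
Marketing has room for 7 but only 1 remain, so it gets 1.
Total = 90×1 + 210×13 = 2820.

2820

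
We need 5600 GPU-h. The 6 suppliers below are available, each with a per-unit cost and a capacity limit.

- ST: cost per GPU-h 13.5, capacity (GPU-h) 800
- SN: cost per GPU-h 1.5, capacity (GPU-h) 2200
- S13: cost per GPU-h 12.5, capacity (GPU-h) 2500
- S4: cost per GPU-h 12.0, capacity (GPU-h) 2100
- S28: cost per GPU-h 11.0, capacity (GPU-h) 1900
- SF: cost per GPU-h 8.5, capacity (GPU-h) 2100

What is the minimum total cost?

35450

Cheapest first:
Take 2200 from SN at 1.5 ; need 3400 more.
Take 2100 from SF at 8.5 ; need 1300 more.
S28 at 11.0: take 1300 of its 1900 ; requirement met.
S4, S13, ST: unused.
Cost = 2200×1.5 + 2100×8.5 + 1300×11.0 = 35450.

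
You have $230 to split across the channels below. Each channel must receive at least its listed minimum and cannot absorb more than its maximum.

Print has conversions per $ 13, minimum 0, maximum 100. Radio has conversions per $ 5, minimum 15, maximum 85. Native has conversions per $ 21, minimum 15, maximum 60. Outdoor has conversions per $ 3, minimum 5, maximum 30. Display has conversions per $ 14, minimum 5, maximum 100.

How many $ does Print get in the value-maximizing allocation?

Meeting every minimum uses 0+15+15+5+5 = 40 $, leaving 190.
Order the channels by conversions per $: Native 21 > Display 14 > Print 13 > Radio 5 > Outdoor 3.
Give Native 45 more to hit its cap of 60 → 145 left.
Display: +95 to 100 (cap) → 50 left.
Print: +50 (room for 100) → 50. Pool exhausted.

50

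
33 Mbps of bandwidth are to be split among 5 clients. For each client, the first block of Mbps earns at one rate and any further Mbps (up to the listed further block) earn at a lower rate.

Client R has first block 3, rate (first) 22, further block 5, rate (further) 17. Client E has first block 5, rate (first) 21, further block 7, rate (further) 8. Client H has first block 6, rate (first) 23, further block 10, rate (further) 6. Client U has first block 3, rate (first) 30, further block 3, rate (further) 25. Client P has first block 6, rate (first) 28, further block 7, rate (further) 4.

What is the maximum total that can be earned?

Treat each block as its own option and order by rate: Client U/first 30 > Client P/first 28 > Client U/second 25 > Client H/first 23 > Client R/first 22 > Client E/first 21 > Client R/second 17 > Client E/second 8 > Client H/second 6 > Client P/second 4.
Fill Client U first block (3 at 30) — 30 left.
Client P first at 28: fill all 6 — 24 left.
Client U second at 25: fill all 3 — 21 left.
Fill Client H first block (6 at 23) — 15 left.
Client R/first (22): +3 — 12 left.
Fill Client E first block (5 at 21) — 7 left.
Fill Client R second block (5 at 17) — 2 left.
Client E/second: +2 of 7 at 8; pool empty.
Total = 30×3 + 28×6 + 25×3 + 23×6 + 22×3 + 21×5 + 17×5 + 8×2 = 743.

743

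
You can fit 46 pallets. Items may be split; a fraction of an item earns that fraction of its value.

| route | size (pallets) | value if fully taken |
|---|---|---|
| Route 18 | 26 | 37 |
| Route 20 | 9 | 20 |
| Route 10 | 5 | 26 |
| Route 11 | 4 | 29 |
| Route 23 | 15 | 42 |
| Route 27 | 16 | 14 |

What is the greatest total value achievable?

135.5

Sort by value density: Route 11 29/4≈7.25, Route 10 26/5≈5.2, Route 23 42/15≈2.8, Route 20 20/9≈2.22, Route 18 37/26≈1.42, Route 27 14/16≈0.875.
Take all of Route 11 (4 pallets, value 29) → 42 pallets left.
Route 10: take in full, 5 pallets for value 26 → 37 left.
All 15 pallets of Route 23 fit (value 42) → 22 remain.
Take all of Route 20 (9 pallets, value 20) → 13 pallets left.
13 pallets left: a 13/26 share of Route 18 gives 37×13/26 = 18.5.
Total value = 135.5.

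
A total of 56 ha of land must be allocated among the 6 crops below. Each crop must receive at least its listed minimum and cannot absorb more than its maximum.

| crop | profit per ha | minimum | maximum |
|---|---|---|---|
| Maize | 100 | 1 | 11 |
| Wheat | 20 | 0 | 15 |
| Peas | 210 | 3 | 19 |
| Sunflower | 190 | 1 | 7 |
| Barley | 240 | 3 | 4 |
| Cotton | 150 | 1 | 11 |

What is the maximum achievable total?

9110

Meeting every minimum uses 1+0+3+1+3+1 = 9 ha, leaving 47.
Highest profit per ha first: Barley 240 > Peas 210 > Sunflower 190 > Cotton 150 > Maize 100 > Wheat 20.
Barley: +1 to 4 (cap) → 46 left.
Peas takes 16 more to reach its cap of 19 → 30 left.
Sunflower takes 6 more to reach its cap of 7 → 24 left.
Give Cotton 10 more to hit its cap of 11 → 14 left.
Give Maize 10 more to hit its cap of 11 → 4 left.
Wheat has room for 15 more but only 4 remain, so it gets 4.
Total = 100×11 + 20×4 + 210×19 + 190×7 + 240×4 + 150×11 = 9110.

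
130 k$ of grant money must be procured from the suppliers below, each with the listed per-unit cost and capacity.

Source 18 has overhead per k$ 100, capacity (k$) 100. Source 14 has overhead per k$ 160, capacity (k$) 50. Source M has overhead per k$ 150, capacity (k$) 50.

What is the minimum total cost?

Fill from the cheapest supplier first.
Source 18 (100): use full 100 → 30 k$ to go.
Take 30 from Source M at 150 to finish.
Source 14: unused.
Cost = 100×100 + 30×150 = 14500.

14500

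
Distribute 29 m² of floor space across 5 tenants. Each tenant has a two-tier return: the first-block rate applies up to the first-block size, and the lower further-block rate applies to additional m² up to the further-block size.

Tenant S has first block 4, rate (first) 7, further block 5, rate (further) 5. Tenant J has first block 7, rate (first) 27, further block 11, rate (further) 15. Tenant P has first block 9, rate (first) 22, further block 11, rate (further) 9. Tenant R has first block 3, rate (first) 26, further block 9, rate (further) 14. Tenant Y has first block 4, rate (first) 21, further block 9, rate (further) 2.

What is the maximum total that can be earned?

639

Order all 10 blocks by rate: Tenant J/first 27 > Tenant R/first 26 > Tenant P/first 22 > Tenant Y/first 21 > Tenant J/second 15 > Tenant R/second 14 > Tenant P/second 9 > Tenant S/first 7 > Tenant S/second 5 > Tenant Y/second 2.
Tenant J first at 27: fill all 7 → 22 left.
Tenant R first at 26: fill all 3 → 19 left.
Tenant P/first (22): +9 → 10 left.
Fill Tenant Y first block (4 at 21) → 6 left.
Tenant J second at 15: only 6 left, fill 6.
Total = 27×7 + 26×3 + 22×9 + 21×4 + 15×6 = 639.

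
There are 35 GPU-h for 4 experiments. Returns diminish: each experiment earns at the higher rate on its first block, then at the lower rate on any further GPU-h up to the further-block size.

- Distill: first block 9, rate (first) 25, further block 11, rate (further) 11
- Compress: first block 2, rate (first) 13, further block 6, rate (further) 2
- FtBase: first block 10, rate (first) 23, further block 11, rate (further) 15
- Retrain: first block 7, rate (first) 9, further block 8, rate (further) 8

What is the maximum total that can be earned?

Treat each block as its own option and order by rate: Distill/T1 25 > FtBase/T1 23 > FtBase/T2 15 > Compress/T1 13 > Distill/T2 11 > Retrain/T1 9 > Retrain/T2 8 > Compress/T2 2.
Fill Distill T1 block (9 at 25) → 26 left.
FtBase T1 at 23: fill all 10 → 16 left.
FtBase T2 at 15: fill all 11 → 5 left.
Fill Compress T1 block (2 at 13) → 3 left.
Distill T2 at 11: only 3 left, fill 3.
Total = 25×9 + 23×10 + 15×11 + 13×2 + 11×3 = 679.

679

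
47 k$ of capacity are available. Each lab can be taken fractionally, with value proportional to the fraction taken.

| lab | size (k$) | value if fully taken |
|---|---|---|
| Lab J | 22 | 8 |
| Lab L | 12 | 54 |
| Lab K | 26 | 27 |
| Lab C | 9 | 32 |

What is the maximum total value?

113

Rank by value-to-size ratio: Lab L 54/12≈4.5, Lab C 32/9≈3.56, Lab K 27/26≈1.04, Lab J 8/22≈0.364.
Lab L: take in full, 12 k$ for value 54 — 35 left.
Lab C: take in full, 9 k$ for value 32 — 26 left.
Lab K: take in full, 26 k$ for value 27 — 0 left.
Total value = 113.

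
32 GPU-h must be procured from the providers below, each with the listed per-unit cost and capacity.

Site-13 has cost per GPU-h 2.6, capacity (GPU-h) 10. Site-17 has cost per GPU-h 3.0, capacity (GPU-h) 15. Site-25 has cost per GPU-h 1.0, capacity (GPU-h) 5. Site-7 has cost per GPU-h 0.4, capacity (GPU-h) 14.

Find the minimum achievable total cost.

Fill from the cheapest provider first.
Site-7 (0.4): use full 14 ; 18 GPU-h to go.
Site-25 at 1.0: take all 5 GPU-h ; 13 still needed.
Site-13 at 2.6: take all 10 GPU-h ; 3 still needed.
Take 3 from Site-17 at 3.0 to finish.
Cost = 14×0.4 + 5×1.0 + 10×2.6 + 3×3.0 = 45.6.

45.6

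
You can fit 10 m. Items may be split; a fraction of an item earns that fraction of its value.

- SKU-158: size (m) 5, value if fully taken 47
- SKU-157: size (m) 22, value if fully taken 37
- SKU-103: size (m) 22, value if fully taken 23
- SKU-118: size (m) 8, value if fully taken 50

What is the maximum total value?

Sort by value density: SKU-158 47/5≈9.4, SKU-118 50/8≈6.25, SKU-157 37/22≈1.68, SKU-103 23/22≈1.05.
Take all of SKU-158 (5 m, value 47) → 5 m left.
Fill the last 5 m with part of SKU-118: 5/8 of it earns 31.25.
Total value = 78.25.

78.25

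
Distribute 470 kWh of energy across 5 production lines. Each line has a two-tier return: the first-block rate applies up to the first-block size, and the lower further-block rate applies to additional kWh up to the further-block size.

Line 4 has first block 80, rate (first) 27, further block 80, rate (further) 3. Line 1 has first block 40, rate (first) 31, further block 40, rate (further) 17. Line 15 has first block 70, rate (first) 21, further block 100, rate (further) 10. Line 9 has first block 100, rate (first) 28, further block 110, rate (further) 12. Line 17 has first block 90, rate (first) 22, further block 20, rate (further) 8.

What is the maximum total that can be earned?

10930

Order all 10 blocks by rate: Line 1/first 31 > Line 9/first 28 > Line 4/first 27 > Line 17/first 22 > Line 15/first 21 > Line 1/second 17 > Line 9/second 12 > Line 15/second 10 > Line 17/second 8 > Line 4/second 3.
Fill Line 1 first block (40 at 31) → 430 left.
Fill Line 9 first block (100 at 28) → 330 left.
Fill Line 4 first block (80 at 27) → 250 left.
Fill Line 17 first block (90 at 22) → 160 left.
Line 15/first (21): +70 → 90 left.
Line 1/second (17): +40 → 50 left.
Line 9/second: +50 of 110 at 12; pool empty.
Total = 31×40 + 28×100 + 27×80 + 22×90 + 21×70 + 17×40 + 12×50 = 10930.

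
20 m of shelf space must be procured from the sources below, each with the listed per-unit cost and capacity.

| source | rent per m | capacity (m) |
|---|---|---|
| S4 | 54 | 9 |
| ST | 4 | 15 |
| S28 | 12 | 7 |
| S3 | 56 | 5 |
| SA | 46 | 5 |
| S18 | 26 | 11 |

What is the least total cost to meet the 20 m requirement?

Use sources in increasing cost order.
ST at 4: take all 15 m ; 5 still needed.
S28 at 12: take 5 of its 7 ; requirement met.
S18, SA, S4, S3: unused.
Cost = 15×4 + 5×12 = 120.

120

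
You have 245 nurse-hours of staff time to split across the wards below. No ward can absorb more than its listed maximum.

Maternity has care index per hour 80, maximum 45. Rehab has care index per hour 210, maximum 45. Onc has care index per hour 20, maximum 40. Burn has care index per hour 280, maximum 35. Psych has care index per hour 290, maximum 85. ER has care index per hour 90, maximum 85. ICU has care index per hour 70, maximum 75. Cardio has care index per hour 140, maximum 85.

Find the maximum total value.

Rank by care index per hour: Psych 290 > Burn 280 > Rehab 210 > Cardio 140 > ER 90 > Maternity 80 > ICU 70 > Onc 20.
Give Psych 85 to hit its cap of 85 — 160 left.
Give Burn 35 to hit its cap of 35 — 125 left.
Rehab takes 45 to reach its cap of 45 — 80 left.
Cardio: +80 (room for 85) → 80. Pool exhausted.
Total = 210×45 + 280×35 + 290×85 + 140×80 = 55100.

55100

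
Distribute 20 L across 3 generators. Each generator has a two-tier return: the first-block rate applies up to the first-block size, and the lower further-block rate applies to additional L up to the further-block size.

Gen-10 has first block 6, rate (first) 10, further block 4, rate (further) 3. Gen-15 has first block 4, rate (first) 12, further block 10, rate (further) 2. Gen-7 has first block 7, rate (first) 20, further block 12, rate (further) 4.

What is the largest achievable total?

Treat each block as its own option and order by rate: Gen-7/first 20 > Gen-15/first 12 > Gen-10/first 10 > Gen-7/second 4 > Gen-10/second 3 > Gen-15/second 2.
Gen-7/first (20): +7 — 13 left.
Gen-15 first at 12: fill all 4 — 9 left.
Gen-10/first (10): +6 — 3 left.
3 remain; put them into Gen-7 second at 4.
Total = 20×7 + 12×4 + 10×6 + 4×3 = 260.

260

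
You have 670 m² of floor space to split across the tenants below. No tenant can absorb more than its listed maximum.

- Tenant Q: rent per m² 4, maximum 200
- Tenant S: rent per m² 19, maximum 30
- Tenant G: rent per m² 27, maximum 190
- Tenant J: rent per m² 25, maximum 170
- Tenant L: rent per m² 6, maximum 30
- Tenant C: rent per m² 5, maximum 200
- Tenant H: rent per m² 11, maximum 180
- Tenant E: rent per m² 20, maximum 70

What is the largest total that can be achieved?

Highest rent per m² first: Tenant G 27 > Tenant J 25 > Tenant E 20 > Tenant S 19 > Tenant H 11 > Tenant L 6 > Tenant C 5 > Tenant Q 4.
Give Tenant G 190 to hit its cap of 190 ; 480 left.
Tenant J takes 170 to reach its cap of 170 ; 310 left.
Tenant E takes 70 to reach its cap of 70 ; 240 left.
Tenant S: +30 to 30 (cap) ; 210 left.
Tenant H takes 180 to reach its cap of 180 ; 30 left.
Tenant L: +30 to 30 (cap) ; 0 left.
Total = 19×30 + 27×190 + 25×170 + 6×30 + 11×180 + 20×70 = 13510.

13510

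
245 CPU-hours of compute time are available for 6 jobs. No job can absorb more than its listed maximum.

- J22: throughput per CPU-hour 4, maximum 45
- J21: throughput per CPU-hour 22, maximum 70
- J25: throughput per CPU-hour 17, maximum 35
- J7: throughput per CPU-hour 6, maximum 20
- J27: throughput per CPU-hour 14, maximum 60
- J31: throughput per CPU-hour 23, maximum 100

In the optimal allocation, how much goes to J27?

Order the jobs by throughput per CPU-hour: J31 23 > J21 22 > J25 17 > J27 14 > J7 6 > J22 4.
J31: +100 to 100 (cap) ; 145 left.
Give J21 70 to hit its cap of 70 ; 75 left.
J25 takes 35 to reach its cap of 35 ; 40 left.
J27 has room for 60 but only 40 remain, so it gets 40.

40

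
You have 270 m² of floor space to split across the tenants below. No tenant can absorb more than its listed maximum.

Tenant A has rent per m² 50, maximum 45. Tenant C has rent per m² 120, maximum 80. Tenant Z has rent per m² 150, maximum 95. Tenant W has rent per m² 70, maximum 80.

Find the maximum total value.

Order the tenants by rent per m²: Tenant Z 150 > Tenant C 120 > Tenant W 70 > Tenant A 50.
Tenant Z takes 95 to reach its cap of 95 → 175 left.
Tenant C: +80 to 80 (cap) → 95 left.
Tenant W: +80 to 80 (cap) → 15 left.
Tenant A has room for 45 but only 15 remain, so it gets 15.
Total = 50×15 + 120×80 + 150×95 + 70×80 = 30200.

30200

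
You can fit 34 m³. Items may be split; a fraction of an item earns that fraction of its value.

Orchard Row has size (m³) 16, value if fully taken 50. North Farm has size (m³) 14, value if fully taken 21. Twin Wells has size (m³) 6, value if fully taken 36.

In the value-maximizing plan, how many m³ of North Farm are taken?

Rank by value-to-size ratio: Twin Wells 36/6≈6, Orchard Row 50/16≈3.12, North Farm 21/14≈1.5.
Twin Wells: take in full, 6 m³ for value 36 — 28 left.
All 16 m³ of Orchard Row fit (value 50) — 12 remain.
Only 12 m³ remain; take 12/14 of North Farm for value 21×12/14 = 18.

12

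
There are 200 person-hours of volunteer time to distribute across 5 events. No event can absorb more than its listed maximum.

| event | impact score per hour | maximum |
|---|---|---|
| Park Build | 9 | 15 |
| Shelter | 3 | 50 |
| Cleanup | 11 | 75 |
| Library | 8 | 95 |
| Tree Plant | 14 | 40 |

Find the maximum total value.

Order the events by impact score per hour: Tree Plant 14 > Cleanup 11 > Park Build 9 > Library 8 > Shelter 3.
Tree Plant takes 40 to reach its cap of 40 — 160 left.
Give Cleanup 75 to hit its cap of 75 — 85 left.
Park Build takes 15 to reach its cap of 15 — 70 left.
Library: +70 (room for 95) → 70. Pool exhausted.
Total = 9×15 + 11×75 + 8×70 + 14×40 = 2080.

2080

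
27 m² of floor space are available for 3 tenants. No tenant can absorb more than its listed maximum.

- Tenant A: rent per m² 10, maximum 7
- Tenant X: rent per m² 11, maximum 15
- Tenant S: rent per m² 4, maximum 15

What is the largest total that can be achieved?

Highest rent per m² first: Tenant X 11 > Tenant A 10 > Tenant S 4.
Give Tenant X 15 to hit its cap of 15 → 12 left.
Tenant A: +7 to 7 (cap) → 5 left.
Tenant S has room for 15 but only 5 remain, so it gets 5.
Total = 10×7 + 11×15 + 4×5 = 255.

255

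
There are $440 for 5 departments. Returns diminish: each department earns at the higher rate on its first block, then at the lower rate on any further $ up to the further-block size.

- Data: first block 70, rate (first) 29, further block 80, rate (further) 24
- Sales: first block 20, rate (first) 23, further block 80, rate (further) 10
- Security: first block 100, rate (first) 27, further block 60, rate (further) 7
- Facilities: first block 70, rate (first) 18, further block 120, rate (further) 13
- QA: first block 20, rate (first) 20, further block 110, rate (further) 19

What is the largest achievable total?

10320

Order all 10 blocks by rate: Data/first 29 > Security/first 27 > Data/second 24 > Sales/first 23 > QA/first 20 > QA/second 19 > Facilities/first 18 > Facilities/second 13 > Sales/second 10 > Security/second 7.
Fill Data first block (70 at 29) — 370 left.
Fill Security first block (100 at 27) — 270 left.
Data/second (24): +80 — 190 left.
Sales/first (23): +20 — 170 left.
QA first at 20: fill all 20 — 150 left.
QA second at 19: fill all 110 — 40 left.
40 remain; put them into Facilities first at 18.
Total = 29×70 + 27×100 + 24×80 + 23×20 + 20×20 + 19×110 + 18×40 = 10320.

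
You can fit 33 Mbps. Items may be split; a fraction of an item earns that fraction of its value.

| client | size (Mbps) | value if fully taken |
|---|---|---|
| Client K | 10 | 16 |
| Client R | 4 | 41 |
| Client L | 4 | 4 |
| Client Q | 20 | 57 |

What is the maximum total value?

112.4

Sort by value density: Client R 41/4≈10.2, Client Q 57/20≈2.85, Client K 16/10≈1.6, Client L 4/4≈1.
Client R: take in full, 4 Mbps for value 41 → 29 left.
Take all of Client Q (20 Mbps, value 57) → 9 Mbps left.
Only 9 Mbps remain; take 9/10 of Client K for value 16×9/10 = 14.4.
Total value = 112.4.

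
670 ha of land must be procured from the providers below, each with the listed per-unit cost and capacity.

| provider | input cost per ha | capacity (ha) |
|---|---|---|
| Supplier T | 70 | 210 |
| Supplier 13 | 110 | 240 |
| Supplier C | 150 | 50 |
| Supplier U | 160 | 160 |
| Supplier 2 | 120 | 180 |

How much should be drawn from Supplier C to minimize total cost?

40

Fill from the cheapest provider first.
Take 210 from Supplier T at 70 — need 460 more.
Supplier 13 (110): use full 240 — 220 ha to go.
Supplier 2 at 120: take all 180 ha — 40 still needed.
Supplier C at 150: take 40 of its 50 — requirement met.
Supplier U: unused.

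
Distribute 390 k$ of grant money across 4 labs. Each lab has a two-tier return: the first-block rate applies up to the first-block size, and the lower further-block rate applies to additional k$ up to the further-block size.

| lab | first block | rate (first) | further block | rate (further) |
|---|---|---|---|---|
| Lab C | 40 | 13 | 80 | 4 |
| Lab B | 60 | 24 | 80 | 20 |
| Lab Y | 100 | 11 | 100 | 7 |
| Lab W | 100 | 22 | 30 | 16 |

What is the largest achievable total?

7120

Order all 8 blocks by rate: Lab B/first 24 > Lab W/first 22 > Lab B/second 20 > Lab W/second 16 > Lab C/first 13 > Lab Y/first 11 > Lab Y/second 7 > Lab C/second 4.
Lab B/first (24): +60 — 330 left.
Fill Lab W first block (100 at 22) — 230 left.
Lab B second at 20: fill all 80 — 150 left.
Lab W second at 16: fill all 30 — 120 left.
Lab C first at 13: fill all 40 — 80 left.
Lab Y/first: +80 of 100 at 11; pool empty.
Total = 24×60 + 22×100 + 20×80 + 16×30 + 13×40 + 11×80 = 7120.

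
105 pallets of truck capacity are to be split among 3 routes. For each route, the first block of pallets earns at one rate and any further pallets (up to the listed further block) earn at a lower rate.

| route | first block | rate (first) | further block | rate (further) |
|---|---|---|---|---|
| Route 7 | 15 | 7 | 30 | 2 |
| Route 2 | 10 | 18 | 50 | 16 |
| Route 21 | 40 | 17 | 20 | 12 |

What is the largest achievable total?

1720

Rank every tier by rate: Route 2/T1 18 > Route 21/T1 17 > Route 2/T2 16 > Route 21/T2 12 > Route 7/T1 7 > Route 7/T2 2.
Route 2/T1 (18): +10 → 95 left.
Fill Route 21 T1 block (40 at 17) → 55 left.
Fill Route 2 T2 block (50 at 16) → 5 left.
Route 21 T2 at 12: only 5 left, fill 5.
Total = 18×10 + 17×40 + 16×50 + 12×5 = 1720.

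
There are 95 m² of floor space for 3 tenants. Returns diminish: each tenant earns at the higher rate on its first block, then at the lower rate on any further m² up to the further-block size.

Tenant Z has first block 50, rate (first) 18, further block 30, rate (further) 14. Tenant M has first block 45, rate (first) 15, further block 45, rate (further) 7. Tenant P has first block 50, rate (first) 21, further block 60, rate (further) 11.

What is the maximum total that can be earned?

Order all 6 blocks by rate: Tenant P/T1 21 > Tenant Z/T1 18 > Tenant M/T1 15 > Tenant Z/T2 14 > Tenant P/T2 11 > Tenant M/T2 7.
Tenant P/T1 (21): +50 ; 45 left.
Tenant Z T1 at 18: only 45 left, fill 45.
Total = 21×50 + 18×45 = 1860.

1860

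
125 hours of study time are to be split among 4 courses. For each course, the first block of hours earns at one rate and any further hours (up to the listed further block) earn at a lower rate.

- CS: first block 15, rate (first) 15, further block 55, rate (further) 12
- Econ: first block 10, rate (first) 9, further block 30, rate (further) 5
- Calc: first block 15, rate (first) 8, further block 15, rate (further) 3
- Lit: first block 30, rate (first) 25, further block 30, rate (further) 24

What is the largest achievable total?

Order all 8 blocks by rate: Lit/T1 25 > Lit/T2 24 > CS/T1 15 > CS/T2 12 > Econ/T1 9 > Calc/T1 8 > Econ/T2 5 > Calc/T2 3.
Lit T1 at 25: fill all 30 → 95 left.
Lit T2 at 24: fill all 30 → 65 left.
CS/T1 (15): +15 → 50 left.
CS/T2: +50 of 55 at 12; pool empty.
Total = 25×30 + 24×30 + 15×15 + 12×50 = 2295.

2295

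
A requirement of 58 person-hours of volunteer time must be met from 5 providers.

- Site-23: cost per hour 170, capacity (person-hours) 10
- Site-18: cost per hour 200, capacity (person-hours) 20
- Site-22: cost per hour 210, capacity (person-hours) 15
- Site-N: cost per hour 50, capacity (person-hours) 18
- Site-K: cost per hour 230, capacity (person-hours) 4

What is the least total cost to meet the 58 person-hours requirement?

Cheapest first:
Site-N (50): use full 18 ; 40 person-hours to go.
Site-23 (170): use full 10 ; 30 person-hours to go.
Take 20 from Site-18 at 200 ; need 10 more.
Site-22 (210): take the remaining 10 ; done.
Site-K: unused.
Cost = 18×50 + 10×170 + 20×200 + 10×210 = 8700.

8700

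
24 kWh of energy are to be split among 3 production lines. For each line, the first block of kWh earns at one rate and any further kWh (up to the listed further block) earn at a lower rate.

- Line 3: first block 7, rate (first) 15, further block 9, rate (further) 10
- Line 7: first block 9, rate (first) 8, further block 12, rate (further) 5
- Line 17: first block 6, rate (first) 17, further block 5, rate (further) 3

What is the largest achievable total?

313

Rank every tier by rate: Line 17/first 17 > Line 3/first 15 > Line 3/second 10 > Line 7/first 8 > Line 7/second 5 > Line 17/second 3.
Fill Line 17 first block (6 at 17) — 18 left.
Line 3 first at 15: fill all 7 — 11 left.
Line 3 second at 10: fill all 9 — 2 left.
Line 7/first: +2 of 9 at 8; pool empty.
Total = 17×6 + 15×7 + 10×9 + 8×2 = 313.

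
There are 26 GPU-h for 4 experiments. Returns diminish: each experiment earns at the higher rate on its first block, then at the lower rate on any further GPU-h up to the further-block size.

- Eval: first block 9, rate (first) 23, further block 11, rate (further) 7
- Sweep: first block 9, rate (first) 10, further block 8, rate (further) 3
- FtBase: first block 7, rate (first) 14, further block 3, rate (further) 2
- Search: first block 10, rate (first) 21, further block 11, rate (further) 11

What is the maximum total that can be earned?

515

Treat each block as its own option and order by rate: Eval/T1 23 > Search/T1 21 > FtBase/T1 14 > Search/T2 11 > Sweep/T1 10 > Eval/T2 7 > Sweep/T2 3 > FtBase/T2 2.
Eval T1 at 23: fill all 9 ; 17 left.
Search/T1 (21): +10 ; 7 left.
FtBase/T1 (14): +7 ; 0 left.
Total = 23×9 + 21×10 + 14×7 = 515.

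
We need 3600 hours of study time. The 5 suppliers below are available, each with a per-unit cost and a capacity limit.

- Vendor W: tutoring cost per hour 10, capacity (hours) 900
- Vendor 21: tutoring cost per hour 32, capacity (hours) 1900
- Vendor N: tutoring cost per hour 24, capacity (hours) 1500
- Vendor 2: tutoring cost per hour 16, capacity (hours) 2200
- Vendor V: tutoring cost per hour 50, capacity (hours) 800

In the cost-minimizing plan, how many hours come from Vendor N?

500

Use suppliers in increasing cost order.
Vendor W (10): use full 900 → 2700 hours to go.
Vendor 2 at 16: take all 2200 hours → 500 still needed.
Take 500 from Vendor N at 24 to finish.
Vendor 21, Vendor V: unused.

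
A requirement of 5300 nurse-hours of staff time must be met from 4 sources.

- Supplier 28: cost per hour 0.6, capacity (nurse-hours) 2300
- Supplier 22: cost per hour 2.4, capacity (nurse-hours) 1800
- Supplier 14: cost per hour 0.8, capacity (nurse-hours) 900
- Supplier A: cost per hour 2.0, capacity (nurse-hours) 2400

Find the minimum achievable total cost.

Use sources in increasing cost order.
Supplier 28 (0.6): use full 2300 ; 3000 nurse-hours to go.
Take 900 from Supplier 14 at 0.8 ; need 2100 more.
Supplier A at 2.0: take 2100 of its 2400 ; requirement met.
Supplier 22: unused.
Cost = 2300×0.6 + 900×0.8 + 2100×2.0 = 6300.

6300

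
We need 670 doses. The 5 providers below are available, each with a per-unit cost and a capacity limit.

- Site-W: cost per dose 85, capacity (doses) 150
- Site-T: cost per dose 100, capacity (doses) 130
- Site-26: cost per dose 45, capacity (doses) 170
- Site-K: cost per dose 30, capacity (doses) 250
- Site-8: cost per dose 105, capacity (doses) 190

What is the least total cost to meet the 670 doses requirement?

37900

Fill from the cheapest provider first.
Take 250 from Site-K at 30 → need 420 more.
Take 170 from Site-26 at 45 → need 250 more.
Site-W at 85: take all 150 doses → 100 still needed.
Site-T (100): take the remaining 100 → done.
Site-8: unused.
Cost = 250×30 + 170×45 + 150×85 + 100×100 = 37900.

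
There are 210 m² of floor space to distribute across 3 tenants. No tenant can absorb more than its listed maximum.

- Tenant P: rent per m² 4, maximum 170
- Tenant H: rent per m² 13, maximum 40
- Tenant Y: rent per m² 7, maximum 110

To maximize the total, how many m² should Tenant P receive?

Rank by rent per m²: Tenant H 13 > Tenant Y 7 > Tenant P 4.
Tenant H takes 40 to reach its cap of 40 — 170 left.
Tenant Y: +110 to 110 (cap) — 60 left.
Tenant P: +60 (room for 170) → 60. Pool exhausted.

60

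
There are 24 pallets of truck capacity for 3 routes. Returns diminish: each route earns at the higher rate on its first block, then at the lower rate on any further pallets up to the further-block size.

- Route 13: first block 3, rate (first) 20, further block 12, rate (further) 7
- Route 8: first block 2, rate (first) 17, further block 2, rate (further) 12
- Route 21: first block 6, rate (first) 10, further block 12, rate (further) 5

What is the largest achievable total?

Treat each block as its own option and order by rate: Route 13/tier1 20 > Route 8/tier1 17 > Route 8/tier2 12 > Route 21/tier1 10 > Route 13/tier2 7 > Route 21/tier2 5.
Route 13/tier1 (20): +3 ; 21 left.
Route 8/tier1 (17): +2 ; 19 left.
Fill Route 8 tier2 block (2 at 12) ; 17 left.
Route 21/tier1 (10): +6 ; 11 left.
11 remain; put them into Route 13 tier2 at 7.
Total = 20×3 + 17×2 + 12×2 + 10×6 + 7×11 = 255.

255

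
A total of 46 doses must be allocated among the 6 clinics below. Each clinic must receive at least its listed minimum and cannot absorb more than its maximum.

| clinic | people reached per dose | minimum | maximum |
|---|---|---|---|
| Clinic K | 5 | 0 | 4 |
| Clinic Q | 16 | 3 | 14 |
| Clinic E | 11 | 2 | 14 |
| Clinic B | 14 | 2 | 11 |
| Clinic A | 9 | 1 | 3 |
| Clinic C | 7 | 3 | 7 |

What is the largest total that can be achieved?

Meeting every minimum uses 0+3+2+2+1+3 = 11 doses, leaving 35.
Rank by people reached per dose: Clinic Q 16 > Clinic B 14 > Clinic E 11 > Clinic A 9 > Clinic C 7 > Clinic K 5.
Clinic Q: +11 to 14 (cap) → 24 left.
Clinic B takes 9 more to reach its cap of 11 → 15 left.
Give Clinic E 12 more to hit its cap of 14 → 3 left.
Give Clinic A 2 more to hit its cap of 3 → 1 left.
Clinic C: +1 (room for 4) → 4. Pool exhausted.
Total = 16×14 + 11×14 + 14×11 + 9×3 + 7×4 = 587.

587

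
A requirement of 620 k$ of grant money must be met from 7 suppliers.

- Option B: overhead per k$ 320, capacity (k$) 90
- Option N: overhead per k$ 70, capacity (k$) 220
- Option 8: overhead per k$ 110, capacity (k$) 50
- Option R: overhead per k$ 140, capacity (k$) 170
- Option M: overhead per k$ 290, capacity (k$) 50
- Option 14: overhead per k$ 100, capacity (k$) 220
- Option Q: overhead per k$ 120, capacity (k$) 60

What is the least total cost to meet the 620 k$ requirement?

59900

Use suppliers in increasing cost order.
Option N (70): use full 220 — 400 k$ to go.
Option 14 at 100: take all 220 k$ — 180 still needed.
Option 8 (110): use full 50 — 130 k$ to go.
Option Q (120): use full 60 — 70 k$ to go.
Option R at 140: take 70 of its 170 — requirement met.
Option M, Option B: unused.
Cost = 220×70 + 220×100 + 50×110 + 60×120 + 70×140 = 59900.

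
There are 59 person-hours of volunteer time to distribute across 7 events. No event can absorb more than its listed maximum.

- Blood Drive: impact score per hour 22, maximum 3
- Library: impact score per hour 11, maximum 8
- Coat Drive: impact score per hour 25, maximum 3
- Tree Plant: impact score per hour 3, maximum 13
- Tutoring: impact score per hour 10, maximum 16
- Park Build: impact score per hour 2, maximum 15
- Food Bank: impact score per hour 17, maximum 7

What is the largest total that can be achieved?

565

Highest impact score per hour first: Coat Drive 25 > Blood Drive 22 > Food Bank 17 > Library 11 > Tutoring 10 > Tree Plant 3 > Park Build 2.
Coat Drive takes 3 to reach its cap of 3 — 56 left.
Give Blood Drive 3 to hit its cap of 3 — 53 left.
Food Bank: +7 to 7 (cap) — 46 left.
Library takes 8 to reach its cap of 8 — 38 left.
Tutoring takes 16 to reach its cap of 16 — 22 left.
Give Tree Plant 13 to hit its cap of 13 — 9 left.
Only 9 left; Park Build takes them to reach 9.
Total = 22×3 + 11×8 + 25×3 + 3×13 + 10×16 + 2×9 + 17×7 = 565.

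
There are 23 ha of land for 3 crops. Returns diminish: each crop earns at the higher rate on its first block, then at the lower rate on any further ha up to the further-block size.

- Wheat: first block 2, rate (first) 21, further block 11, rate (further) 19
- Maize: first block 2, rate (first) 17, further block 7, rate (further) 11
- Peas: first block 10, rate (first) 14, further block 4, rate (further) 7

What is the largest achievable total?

397

Rank every tier by rate: Wheat/tier1 21 > Wheat/tier2 19 > Maize/tier1 17 > Peas/tier1 14 > Maize/tier2 11 > Peas/tier2 7.
Fill Wheat tier1 block (2 at 21) ; 21 left.
Fill Wheat tier2 block (11 at 19) ; 10 left.
Maize/tier1 (17): +2 ; 8 left.
Peas/tier1: +8 of 10 at 14; pool empty.
Total = 21×2 + 19×11 + 17×2 + 14×8 = 397.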